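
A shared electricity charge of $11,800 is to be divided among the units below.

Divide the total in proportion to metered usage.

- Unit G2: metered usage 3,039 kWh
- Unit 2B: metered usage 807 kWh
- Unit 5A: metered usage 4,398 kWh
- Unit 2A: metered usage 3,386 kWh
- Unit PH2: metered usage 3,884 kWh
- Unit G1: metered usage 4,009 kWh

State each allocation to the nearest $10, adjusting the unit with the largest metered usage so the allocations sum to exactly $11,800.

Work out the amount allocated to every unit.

Unit G2: $1,840; Unit 2B: $490; Unit 5A: $2,650; Unit 2A: $2,050; Unit PH2: $2,350; Unit G1: $2,420

Combined metered usage = 19,523.
Raw shares: Unit G2 3,039/19,523 × $11,800 = 1,836.82; Unit 2B 807/19,523 × $11,800 = 487.76; Unit 5A 4,398/19,523 × $11,800 = 2,658.22; Unit 2A 3,386/19,523 × $11,800 = 2,046.55; Unit PH2 3,884/19,523 × $11,800 = 2,347.55; Unit G1 4,009/19,523 × $11,800 = 2,423.10.
At nearest $10: Unit G2 $1,840; Unit 2B $490; Unit 5A $2,660; Unit 2A $2,050; Unit PH2 $2,350; Unit G1 $2,420. Sum = $11,810.
Difference $11,800 − $11,810 = −$10 applied to largest metered usage (Unit 5A): Unit 5A becomes $2,650.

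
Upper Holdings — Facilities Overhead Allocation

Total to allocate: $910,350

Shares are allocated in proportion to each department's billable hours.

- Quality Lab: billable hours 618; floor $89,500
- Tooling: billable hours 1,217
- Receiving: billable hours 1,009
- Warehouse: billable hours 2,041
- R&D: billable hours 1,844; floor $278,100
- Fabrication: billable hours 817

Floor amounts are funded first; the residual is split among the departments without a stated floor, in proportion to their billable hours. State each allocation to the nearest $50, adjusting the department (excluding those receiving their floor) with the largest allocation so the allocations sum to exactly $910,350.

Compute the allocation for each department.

Quality Lab: $89,500 · Tooling: $129,900 · Receiving: $107,700 · Warehouse: $217,950 · R&D: $278,100 · Fabrication: $87,200

Fund the minimums — Quality Lab $89,500; R&D $278,100. Balance $542,750.
Balance split over remaining billable hours 5,084: Tooling 129,922.65 → $129,900; Receiving 107,717.30 → $107,700; Warehouse 217,890.00 → $217,900; Fabrication 87,220.05 → $87,200.
Rounding difference +$50 applied to Warehouse → $217,950.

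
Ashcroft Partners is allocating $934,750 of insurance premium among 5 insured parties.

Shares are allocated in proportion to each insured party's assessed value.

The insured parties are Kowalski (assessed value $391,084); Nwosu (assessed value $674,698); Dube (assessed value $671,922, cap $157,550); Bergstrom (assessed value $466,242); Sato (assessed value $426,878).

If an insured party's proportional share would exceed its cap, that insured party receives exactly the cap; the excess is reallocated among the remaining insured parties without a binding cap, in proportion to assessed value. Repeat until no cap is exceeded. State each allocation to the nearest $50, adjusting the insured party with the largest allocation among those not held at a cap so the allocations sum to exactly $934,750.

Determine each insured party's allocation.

Assessed value total: 2,630,824.
Pro-rata shares before constraints: Kowalski 138,954.86; Nwosu 239,724.88; Dube 238,738.54; Bergstrom 165,659.01; Sato 151,672.71.
Capped: Dube ($157,550); balance $777,200 reallocated over remaining assessed value 1,958,902.
Redistributed shares: Kowalski 155,163.70 → $155,150; Nwosu 267,688.37 → $267,700; Bergstrom 184,982.85 → $185,000; Sato 169,365.07 → $169,350.

Kowalski: $155,150; Nwosu: $267,700; Dube: $157,550; Bergstrom: $185,000; Sato: $169,350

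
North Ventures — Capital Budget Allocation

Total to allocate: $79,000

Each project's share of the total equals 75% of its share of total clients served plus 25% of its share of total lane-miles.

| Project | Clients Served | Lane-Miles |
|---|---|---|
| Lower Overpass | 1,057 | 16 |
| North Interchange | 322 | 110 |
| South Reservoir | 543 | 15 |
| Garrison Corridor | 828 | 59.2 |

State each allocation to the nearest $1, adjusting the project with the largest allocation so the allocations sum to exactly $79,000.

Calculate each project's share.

Lower Overpass: $24,352; North Interchange: $17,789; South Reservoir: $13,179; Garrison Corridor: $23,680

Totals — clients served 2,750, lane-miles 200.2.
Composite weights (75% clients served + 25% lane-miles): Lower Overpass 0.3083; North Interchange 0.2252; South Reservoir 0.1668; Garrison Corridor 0.2997.
Unrounded shares: Lower Overpass 24,351.97; North Interchange 17,789.28; South Reservoir 13,178.95; Garrison Corridor 23,679.80.
At nearest $1: Lower Overpass $24,352; North Interchange $17,789; South Reservoir $13,179; Garrison Corridor $23,680. Sum = $79,000.
No rounding difference to absorb.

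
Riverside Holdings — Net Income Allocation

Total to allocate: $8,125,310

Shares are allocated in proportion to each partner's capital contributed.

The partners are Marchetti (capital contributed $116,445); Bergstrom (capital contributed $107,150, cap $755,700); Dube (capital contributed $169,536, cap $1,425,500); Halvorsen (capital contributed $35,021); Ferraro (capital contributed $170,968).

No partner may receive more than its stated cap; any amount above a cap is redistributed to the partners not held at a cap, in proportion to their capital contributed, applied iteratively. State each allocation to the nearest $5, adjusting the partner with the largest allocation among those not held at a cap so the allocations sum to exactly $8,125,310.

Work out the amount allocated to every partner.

Marchetti: $2,146,680 | Bergstrom: $755,700 | Dube: $1,425,500 | Halvorsen: $645,615 | Ferraro: $3,151,815

Capital contributed total: 599,120.
Pro-rata shares before constraints: Marchetti 1,579,235.75; Bergstrom 1,453,176.27; Dube 2,299,259.84; Halvorsen 474,957.41; Ferraro 2,318,680.73.
Capped: Bergstrom ($755,700), Dube ($1,425,500); remaining pool $5,944,110 reallocated over remaining capital contributed 322,434.
Shares after redistribution: Marchetti 2,146,677.74 → $2,146,680; Halvorsen 645,616.39 → $645,615; Ferraro 3,151,815.87 → $3,151,815.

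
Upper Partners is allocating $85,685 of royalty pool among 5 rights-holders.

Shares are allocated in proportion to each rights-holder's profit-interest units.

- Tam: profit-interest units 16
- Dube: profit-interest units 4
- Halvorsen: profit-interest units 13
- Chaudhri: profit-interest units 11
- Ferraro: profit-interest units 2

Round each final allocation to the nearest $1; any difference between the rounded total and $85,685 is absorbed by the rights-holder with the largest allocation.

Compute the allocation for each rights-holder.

Combined profit-interest units = 46.
Unrounded shares: Tam 16/46 × $85,685 = 29,803.48; Dube 4/46 × $85,685 = 7,450.87; Halvorsen 13/46 × $85,685 = 24,215.33; Chaudhri 11/46 × $85,685 = 20,489.89; Ferraro 2/46 × $85,685 = 3,725.43.
After rounding ($1): Tam $29,803; Dube $7,451; Halvorsen $24,215; Chaudhri $20,490; Ferraro $3,725. Sum = $85,684.
Difference $85,685 − $85,684 = +$1 applied to largest allocation (Tam): Tam becomes $29,804.

Tam: $29,804 | Dube: $7,451 | Halvorsen: $24,215 | Chaudhri: $20,490 | Ferraro: $3,725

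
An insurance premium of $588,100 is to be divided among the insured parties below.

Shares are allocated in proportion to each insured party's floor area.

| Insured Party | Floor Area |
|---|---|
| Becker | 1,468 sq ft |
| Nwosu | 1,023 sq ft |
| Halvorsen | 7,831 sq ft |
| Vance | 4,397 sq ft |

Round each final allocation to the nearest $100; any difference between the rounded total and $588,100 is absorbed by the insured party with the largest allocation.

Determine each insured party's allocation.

Becker: $58,700 | Nwosu: $40,900 | Halvorsen: $312,800 | Vance: $175,700

Total floor area = 14,719.
Unrounded shares: Becker 1,468/14,719 × $588,100 = 58,654.17; Nwosu 1,023/14,719 × $588,100 = 40,874.13; Halvorsen 7,831/14,719 × $588,100 = 312,888.86; Vance 4,397/14,719 × $588,100 = 175,682.84.
Rounded to nearest $100: Becker $58,700; Nwosu $40,900; Halvorsen $312,900; Vance $175,700. Sum = $588,200.
Difference $588,100 − $588,200 = −$100 applied to largest allocation (Halvorsen): Halvorsen becomes $312,800.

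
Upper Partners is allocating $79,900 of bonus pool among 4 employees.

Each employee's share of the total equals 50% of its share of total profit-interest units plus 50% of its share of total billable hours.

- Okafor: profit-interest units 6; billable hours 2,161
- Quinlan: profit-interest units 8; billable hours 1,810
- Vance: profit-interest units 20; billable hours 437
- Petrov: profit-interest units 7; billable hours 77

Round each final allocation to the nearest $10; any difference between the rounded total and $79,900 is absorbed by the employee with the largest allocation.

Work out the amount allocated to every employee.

Okafor: $25,090; Quinlan: $23,920; Vance: $23,380; Petrov: $7,510

Totals — profit-interest units 41, billable hours 4,485.
Blended shares (50% profit-interest units + 50% billable hours): Okafor 0.3141; Quinlan 0.2993; Vance 0.2926; Petrov 0.0940.
Unrounded shares: Okafor 25,095.38; Quinlan 23,917.64; Vance 23,380.37; Petrov 7,506.61.
Rounded to nearest $10: Okafor $25,100; Quinlan $23,920; Vance $23,380; Petrov $7,510. Sum = $79,910.
Difference $79,900 − $79,910 = −$10 applied to largest allocation (Okafor): Okafor becomes $25,090.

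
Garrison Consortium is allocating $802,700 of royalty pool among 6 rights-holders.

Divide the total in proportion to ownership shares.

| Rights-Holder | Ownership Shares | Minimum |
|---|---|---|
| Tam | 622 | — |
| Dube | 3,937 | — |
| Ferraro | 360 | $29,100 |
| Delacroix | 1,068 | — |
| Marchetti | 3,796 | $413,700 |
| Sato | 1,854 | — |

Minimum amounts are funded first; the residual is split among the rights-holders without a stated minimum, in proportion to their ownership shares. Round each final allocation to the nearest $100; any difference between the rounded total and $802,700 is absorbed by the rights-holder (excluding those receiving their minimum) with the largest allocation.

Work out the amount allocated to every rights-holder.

Tam: $29,900 | Dube: $189,400 | Ferraro: $29,100 | Delacroix: $51,400 | Marchetti: $413,700 | Sato: $89,200

Guaranteed amounts: Ferraro $29,100; Marchetti $413,700. Remaining pool $359,900.
Remaining pool split over remaining ownership shares 7,481: Tam 29,923.51 → $29,900; Dube 189,403.33 → $189,400; Delacroix 51,379.92 → $51,400; Sato 89,193.24 → $89,200.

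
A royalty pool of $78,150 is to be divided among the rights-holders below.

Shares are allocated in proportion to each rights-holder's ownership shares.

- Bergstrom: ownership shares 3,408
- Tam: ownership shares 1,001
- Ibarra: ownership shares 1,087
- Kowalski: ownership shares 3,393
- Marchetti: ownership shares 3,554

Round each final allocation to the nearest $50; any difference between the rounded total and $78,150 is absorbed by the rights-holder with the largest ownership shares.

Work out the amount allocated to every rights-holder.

Bergstrom: $21,400; Tam: $6,300; Ibarra: $6,850; Kowalski: $21,300; Marchetti: $22,300

Total ownership shares = 3,408 + 1,001 + 1,087 + 3,393 + 3,554 = 12,443.
Proportional shares: Bergstrom 21,404.42; Tam 6,286.92; Ibarra 6,827.06; Kowalski 21,310.21; Marchetti 22,321.39.
After rounding ($50): Bergstrom $21,400; Tam $6,300; Ibarra $6,850; Kowalski $21,300; Marchetti $22,300. Sum = $78,150.
Sum already equals the total — no adjustment.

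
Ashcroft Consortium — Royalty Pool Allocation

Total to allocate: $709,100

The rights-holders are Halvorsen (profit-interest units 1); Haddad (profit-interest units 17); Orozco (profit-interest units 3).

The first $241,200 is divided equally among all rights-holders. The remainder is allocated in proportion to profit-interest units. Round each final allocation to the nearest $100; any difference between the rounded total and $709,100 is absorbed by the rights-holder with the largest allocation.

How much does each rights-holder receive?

Halvorsen: $102,700 | Haddad: $459,200 | Orozco: $147,200

$241,200 shared equally gives $80,400 per rights-holder.
Remainder $467,900 by profit-interest units (total 21): Halvorsen 22,280.95 → $22,300; Haddad 378,776.19 → $378,800; Orozco 66,842.86 → $66,800.
Totals: Halvorsen $80,400 + $22,300 = $102,700; Haddad $80,400 + $378,800 = $459,200; Orozco $80,400 + $66,800 = $147,200.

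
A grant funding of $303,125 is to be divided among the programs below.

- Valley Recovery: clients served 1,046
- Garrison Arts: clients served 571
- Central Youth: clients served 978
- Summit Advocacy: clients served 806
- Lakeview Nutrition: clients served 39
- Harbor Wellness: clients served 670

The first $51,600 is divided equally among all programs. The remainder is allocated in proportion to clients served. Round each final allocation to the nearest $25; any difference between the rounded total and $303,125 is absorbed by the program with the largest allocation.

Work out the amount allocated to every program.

First tranche $51,600 split equally: $8,600 each.
Remainder $251,525 by clients served (total 4,110): Valley Recovery 64,013.42 → $64,025; Garrison Arts 34,944.23 → $34,950; Central Youth 59,851.93 → $59,850; Summit Advocacy 49,325.83 → $49,325; Lakeview Nutrition 2,386.73 → $2,375; Harbor Wellness 41,002.86 → $41,000.
Totals: Valley Recovery $8,600 + $64,025 = $72,625; Garrison Arts $8,600 + $34,950 = $43,550; Central Youth $8,600 + $59,850 = $68,450; Summit Advocacy $8,600 + $49,325 = $57,925; Lakeview Nutrition $8,600 + $2,375 = $10,975; Harbor Wellness $8,600 + $41,000 = $49,600.

Valley Recovery: $72,625 | Garrison Arts: $43,550 | Central Youth: $68,450 | Summit Advocacy: $57,925 | Lakeview Nutrition: $10,975 | Harbor Wellness: $49,600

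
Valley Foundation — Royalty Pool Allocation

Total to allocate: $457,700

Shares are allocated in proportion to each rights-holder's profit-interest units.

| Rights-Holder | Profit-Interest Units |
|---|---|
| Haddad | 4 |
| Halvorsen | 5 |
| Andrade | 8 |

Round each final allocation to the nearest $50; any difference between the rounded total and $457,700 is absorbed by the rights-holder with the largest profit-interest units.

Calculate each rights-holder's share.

Haddad: $107,700 · Halvorsen: $134,600 · Andrade: $215,400

Total profit-interest units = 4 + 5 + 8 = 17.
Pro-rata amounts: Haddad 107,694.12; Halvorsen 134,617.65; Andrade 215,388.24.
Rounded to nearest $50: Haddad $107,700; Halvorsen $134,600; Andrade $215,400. Sum = $457,700.
No rounding difference to absorb.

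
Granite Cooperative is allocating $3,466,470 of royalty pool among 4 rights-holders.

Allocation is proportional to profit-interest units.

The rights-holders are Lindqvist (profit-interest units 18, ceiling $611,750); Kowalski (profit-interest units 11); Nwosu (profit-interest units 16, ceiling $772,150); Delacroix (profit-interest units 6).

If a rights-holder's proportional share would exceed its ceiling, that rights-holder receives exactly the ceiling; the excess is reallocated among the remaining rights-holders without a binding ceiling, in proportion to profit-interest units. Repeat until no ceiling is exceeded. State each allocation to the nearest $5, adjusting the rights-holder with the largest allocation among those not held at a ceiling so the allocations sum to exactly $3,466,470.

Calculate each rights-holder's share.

Sum of profit-interest units: 51.
Proportional shares (ignoring caps): Lindqvist 1,223,460.00; Kowalski 747,670.00; Nwosu 1,087,520.00; Delacroix 407,820.00.
Capped: Lindqvist ($611,750), Nwosu ($772,150); remaining pool $2,082,570 reallocated over remaining profit-interest units 17.
Shares after redistribution: Kowalski 1,347,545.29 → $1,347,545; Delacroix 735,024.71 → $735,025.

Lindqvist: $611,750 · Kowalski: $1,347,545 · Nwosu: $772,150 · Delacroix: $735,025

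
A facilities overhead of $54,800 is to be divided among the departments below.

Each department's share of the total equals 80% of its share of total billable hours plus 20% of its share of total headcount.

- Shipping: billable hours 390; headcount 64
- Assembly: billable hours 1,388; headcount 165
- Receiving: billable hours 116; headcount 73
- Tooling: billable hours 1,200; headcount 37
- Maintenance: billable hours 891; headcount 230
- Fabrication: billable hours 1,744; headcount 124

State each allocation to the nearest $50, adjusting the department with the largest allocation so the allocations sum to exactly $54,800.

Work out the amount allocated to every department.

Shipping: $4,000 · Assembly: $13,250 · Receiving: $2,050 · Tooling: $9,750 · Maintenance: $10,450 · Fabrication: $15,300

Totals — billable hours 5,729, headcount 693.
Composite weights (80% billable hours + 20% headcount): Shipping 0.0729; Assembly 0.2414; Receiving 0.0373; Tooling 0.1782; Maintenance 0.1908; Fabrication 0.2793.
Pro-rata amounts: Shipping 3,996.57; Assembly 13,230.91; Receiving 2,042.18; Tooling 9,767.92; Maintenance 10,455.71; Fabrication 15,306.70.
After rounding ($50): Shipping $4,000; Assembly $13,250; Receiving $2,050; Tooling $9,750; Maintenance $10,450; Fabrication $15,300. Sum = $54,800.
Sum already equals the total — no adjustment.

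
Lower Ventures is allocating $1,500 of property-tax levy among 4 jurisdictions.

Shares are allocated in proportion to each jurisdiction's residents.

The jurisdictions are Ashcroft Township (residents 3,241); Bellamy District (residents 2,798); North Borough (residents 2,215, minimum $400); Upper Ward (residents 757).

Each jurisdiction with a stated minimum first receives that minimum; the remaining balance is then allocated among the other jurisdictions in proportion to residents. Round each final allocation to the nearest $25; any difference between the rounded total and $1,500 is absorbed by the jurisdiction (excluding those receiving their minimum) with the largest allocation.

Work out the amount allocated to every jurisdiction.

Ashcroft Township: $525; Bellamy District: $450; North Borough: $400; Upper Ward: $125

Fund the minimums — North Borough $400. Remaining pool $1,100.
Remaining pool split over remaining residents 6,796: Ashcroft Township 524.59 → $525; Bellamy District 452.88 → $450; Upper Ward 122.53 → $125.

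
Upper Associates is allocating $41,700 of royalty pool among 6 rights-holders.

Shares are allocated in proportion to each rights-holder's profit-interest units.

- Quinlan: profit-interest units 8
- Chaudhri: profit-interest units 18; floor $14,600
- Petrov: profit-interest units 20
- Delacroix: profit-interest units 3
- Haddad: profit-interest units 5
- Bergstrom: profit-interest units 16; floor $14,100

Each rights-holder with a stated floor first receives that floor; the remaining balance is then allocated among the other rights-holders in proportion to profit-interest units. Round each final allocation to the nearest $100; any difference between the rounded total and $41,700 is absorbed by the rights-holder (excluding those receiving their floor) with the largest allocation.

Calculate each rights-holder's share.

Quinlan: $2,900 · Chaudhri: $14,600 · Petrov: $7,200 · Delacroix: $1,100 · Haddad: $1,800 · Bergstrom: $14,100

Minimums first: Chaudhri $14,600; Bergstrom $14,100. Remaining pool $13,000.
Remaining pool split over remaining profit-interest units 36: Quinlan 2,888.89 → $2,900; Petrov 7,222.22 → $7,200; Delacroix 1,083.33 → $1,100; Haddad 1,805.56 → $1,800.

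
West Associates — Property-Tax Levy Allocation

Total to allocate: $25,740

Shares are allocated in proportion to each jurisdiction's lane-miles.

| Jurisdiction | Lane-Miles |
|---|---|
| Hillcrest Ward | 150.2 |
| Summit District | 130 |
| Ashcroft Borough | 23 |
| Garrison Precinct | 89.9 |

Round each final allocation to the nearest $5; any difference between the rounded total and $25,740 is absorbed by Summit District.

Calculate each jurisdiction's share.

Hillcrest Ward: $9,835 | Summit District: $8,515 | Ashcroft Borough: $1,505 | Garrison Precinct: $5,885

Combined lane-miles = 393.1.
Raw shares: Hillcrest Ward 150.2/393.1 × $25,740 = 9,835.02; Summit District 130/393.1 × $25,740 = 8,512.34; Ashcroft Borough 23/393.1 × $25,740 = 1,506.03; Garrison Precinct 89.9/393.1 × $25,740 = 5,886.61.
At nearest $5: Hillcrest Ward $9,835; Summit District $8,510; Ashcroft Borough $1,505; Garrison Precinct $5,885. Sum = $25,735.
Difference $25,740 − $25,735 = +$5 applied to Summit District: Summit District becomes $8,515.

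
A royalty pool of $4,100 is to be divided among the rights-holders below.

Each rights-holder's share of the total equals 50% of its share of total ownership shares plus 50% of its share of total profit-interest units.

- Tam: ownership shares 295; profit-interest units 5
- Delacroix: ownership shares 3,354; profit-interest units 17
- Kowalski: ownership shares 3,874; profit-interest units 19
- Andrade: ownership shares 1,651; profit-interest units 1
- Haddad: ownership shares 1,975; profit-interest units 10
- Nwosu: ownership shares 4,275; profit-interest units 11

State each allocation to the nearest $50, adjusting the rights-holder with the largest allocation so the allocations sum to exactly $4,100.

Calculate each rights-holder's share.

Tam: $200; Delacroix: $1,000; Kowalski: $1,100; Andrade: $250; Haddad: $600; Nwosu: $950

Ownership shares total 15,424; profit-interest units total 63.
Combined weights (50% ownership shares + 50% profit-interest units): Tam 0.0492; Delacroix 0.2436; Kowalski 0.2764; Andrade 0.0615; Haddad 0.1434; Nwosu 0.2259.
Pro-rata amounts: Tam 201.91; Delacroix 998.95; Kowalski 1,133.15; Andrade 251.97; Haddad 587.89; Nwosu 926.13.
After rounding ($50): Tam $200; Delacroix $1,000; Kowalski $1,150; Andrade $250; Haddad $600; Nwosu $950. Sum = $4,150.
Difference $4,100 − $4,150 = −$50 applied to largest allocation (Kowalski): Kowalski becomes $1,100.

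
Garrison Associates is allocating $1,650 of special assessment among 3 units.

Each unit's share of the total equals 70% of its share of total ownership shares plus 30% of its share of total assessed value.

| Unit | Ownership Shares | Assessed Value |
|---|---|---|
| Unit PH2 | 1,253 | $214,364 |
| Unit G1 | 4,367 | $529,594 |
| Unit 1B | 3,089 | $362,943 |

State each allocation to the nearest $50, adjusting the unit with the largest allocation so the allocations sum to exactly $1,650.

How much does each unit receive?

Ownership shares total 8,709; assessed value total 1,106,901.
Blended shares (70% ownership shares + 30% assessed value): Unit PH2 0.1588; Unit G1 0.4945; Unit 1B 0.3467.
Proportional shares: Unit PH2 262.04; Unit G1 815.99; Unit 1B 571.97.
After rounding ($50): Unit PH2 $250; Unit G1 $800; Unit 1B $550. Sum = $1,600.
Difference $1,650 − $1,600 = +$50 applied to largest allocation (Unit G1): Unit G1 becomes $850.

Unit PH2: $250; Unit G1: $850; Unit 1B: $550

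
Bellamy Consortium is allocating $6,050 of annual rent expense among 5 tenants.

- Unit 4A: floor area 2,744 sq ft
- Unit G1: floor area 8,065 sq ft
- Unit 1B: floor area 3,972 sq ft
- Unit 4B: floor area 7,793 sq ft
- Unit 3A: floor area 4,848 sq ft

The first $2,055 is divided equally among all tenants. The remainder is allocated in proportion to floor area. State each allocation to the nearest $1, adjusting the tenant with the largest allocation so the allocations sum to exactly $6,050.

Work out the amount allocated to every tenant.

Unit 4A: $811; Unit G1: $1,586; Unit 1B: $990; Unit 4B: $1,546; Unit 3A: $1,117

Equal tier: $2,055 ÷ 5 = $411 apiece.
Remainder $3,995 by floor area (total 27,422): Unit 4A 399.76 → $400; Unit G1 1,174.96 → $1,175; Unit 1B 578.66 → $579; Unit 4B 1,135.33 → $1,135; Unit 3A 706.29 → $706.
Totals: Unit 4A $411 + $400 = $811; Unit G1 $411 + $1,175 = $1,586; Unit 1B $411 + $579 = $990; Unit 4B $411 + $1,135 = $1,546; Unit 3A $411 + $706 = $1,117.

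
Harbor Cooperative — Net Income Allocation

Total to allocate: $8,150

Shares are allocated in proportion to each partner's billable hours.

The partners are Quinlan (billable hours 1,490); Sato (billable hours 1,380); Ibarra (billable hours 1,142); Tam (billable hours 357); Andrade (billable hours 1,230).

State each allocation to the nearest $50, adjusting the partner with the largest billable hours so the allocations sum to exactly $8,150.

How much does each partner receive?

Quinlan: $2,200 | Sato: $2,000 | Ibarra: $1,650 | Tam: $500 | Andrade: $1,800

Sum of billable hours: 1,490 + 1,380 + 1,142 + 357 + 1,230 = 5,599.
Pro-rata amounts: Quinlan 2,168.87; Sato 2,008.75; Ibarra 1,662.31; Tam 519.66; Andrade 1,790.41.
At nearest $50: Quinlan $2,150; Sato $2,000; Ibarra $1,650; Tam $500; Andrade $1,800. Sum = $8,100.
Difference $8,150 − $8,100 = +$50 applied to largest billable hours (Quinlan): Quinlan becomes $2,200.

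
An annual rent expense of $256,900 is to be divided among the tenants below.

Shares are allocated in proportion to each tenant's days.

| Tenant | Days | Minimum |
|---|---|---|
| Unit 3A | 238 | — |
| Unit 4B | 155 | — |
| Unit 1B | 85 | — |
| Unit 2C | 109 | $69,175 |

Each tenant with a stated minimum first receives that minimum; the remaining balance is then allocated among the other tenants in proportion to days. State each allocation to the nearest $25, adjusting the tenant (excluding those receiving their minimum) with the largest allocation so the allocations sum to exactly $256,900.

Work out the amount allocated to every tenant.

Guaranteed amounts: Unit 2C $69,175. Residual $187,725.
Residual split over remaining days 478: Unit 3A 93,469.77 → $93,475; Unit 4B 60,873.17 → $60,875; Unit 1B 33,382.06 → $33,375.

Unit 3A: $93,475 | Unit 4B: $60,875 | Unit 1B: $33,375 | Unit 2C: $69,175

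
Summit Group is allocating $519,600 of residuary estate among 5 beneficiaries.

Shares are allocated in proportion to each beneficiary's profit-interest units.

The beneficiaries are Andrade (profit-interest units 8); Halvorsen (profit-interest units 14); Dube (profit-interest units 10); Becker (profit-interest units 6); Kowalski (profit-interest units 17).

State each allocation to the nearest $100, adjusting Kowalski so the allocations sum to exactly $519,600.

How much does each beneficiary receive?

Combined profit-interest units = 55.
Proportional shares: Andrade 8/55 × $519,600 = 75,578.18; Halvorsen 14/55 × $519,600 = 132,261.82; Dube 10/55 × $519,600 = 94,472.73; Becker 6/55 × $519,600 = 56,683.64; Kowalski 17/55 × $519,600 = 160,603.64.
After rounding ($100): Andrade $75,600; Halvorsen $132,300; Dube $94,500; Becker $56,700; Kowalski $160,600. Sum = $519,700.
Difference $519,600 − $519,700 = −$100 applied to Kowalski: Kowalski becomes $160,500.

Andrade: $75,600; Halvorsen: $132,300; Dube: $94,500; Becker: $56,700; Kowalski: $160,500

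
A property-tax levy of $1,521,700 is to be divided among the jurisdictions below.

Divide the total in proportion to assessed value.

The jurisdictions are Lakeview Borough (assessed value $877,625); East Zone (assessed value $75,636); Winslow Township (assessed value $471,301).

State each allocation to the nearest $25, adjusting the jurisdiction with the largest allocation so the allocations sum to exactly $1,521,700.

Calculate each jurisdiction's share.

Lakeview Borough: $937,450 · East Zone: $80,800 · Winslow Township: $503,450

Combined assessed value = 1,424,562.
Unrounded shares: Lakeview Borough 877,625/1,424,562 × $1,521,700 = 937,468.47; East Zone 75,636/1,424,562 × $1,521,700 = 80,793.47; Winslow Township 471,301/1,424,562 × $1,521,700 = 503,438.06.
At nearest $25: Lakeview Borough $937,475; East Zone $80,800; Winslow Township $503,450. Sum = $1,521,725.
Difference $1,521,700 − $1,521,725 = −$25 applied to largest allocation (Lakeview Borough): Lakeview Borough becomes $937,450.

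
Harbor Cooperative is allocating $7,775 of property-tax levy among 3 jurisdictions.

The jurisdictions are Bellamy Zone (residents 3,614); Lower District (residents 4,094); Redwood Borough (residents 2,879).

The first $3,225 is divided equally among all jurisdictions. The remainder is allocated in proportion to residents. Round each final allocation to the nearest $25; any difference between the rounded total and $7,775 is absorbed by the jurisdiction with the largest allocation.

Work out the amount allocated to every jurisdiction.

First tranche $3,225 split equally: $1,075 each.
Remainder $4,550 by residents (total 10,587): Bellamy Zone 1,553.20 → $1,550; Lower District 1,759.49 → $1,750; Redwood Borough 1,237.31 → $1,225.
Rounding difference +$25 on remainder applied to Lower District.
Totals: Bellamy Zone $1,075 + $1,550 = $2,625; Lower District $1,075 + $1,775 = $2,850; Redwood Borough $1,075 + $1,225 = $2,300.

Bellamy Zone: $2,625 · Lower District: $2,850 · Redwood Borough: $2,300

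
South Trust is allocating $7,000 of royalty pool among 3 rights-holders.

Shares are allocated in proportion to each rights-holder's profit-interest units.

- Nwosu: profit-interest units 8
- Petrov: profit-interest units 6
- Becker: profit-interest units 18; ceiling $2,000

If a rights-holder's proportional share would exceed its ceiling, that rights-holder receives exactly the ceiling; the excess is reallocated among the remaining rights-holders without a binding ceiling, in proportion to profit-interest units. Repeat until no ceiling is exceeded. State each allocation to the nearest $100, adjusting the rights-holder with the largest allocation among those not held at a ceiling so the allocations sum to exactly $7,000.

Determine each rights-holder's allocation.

Nwosu: $2,900 | Petrov: $2,100 | Becker: $2,000

Combined profit-interest units = 32.
Proportional shares (ignoring caps): Nwosu 1,750.00; Petrov 1,312.50; Becker 3,937.50.
Cap binds for Becker ($2,000); remaining pool $5,000 reallocated over remaining profit-interest units 14.
Redistributed shares: Nwosu 2,857.14 → $2,900; Petrov 2,142.86 → $2,100.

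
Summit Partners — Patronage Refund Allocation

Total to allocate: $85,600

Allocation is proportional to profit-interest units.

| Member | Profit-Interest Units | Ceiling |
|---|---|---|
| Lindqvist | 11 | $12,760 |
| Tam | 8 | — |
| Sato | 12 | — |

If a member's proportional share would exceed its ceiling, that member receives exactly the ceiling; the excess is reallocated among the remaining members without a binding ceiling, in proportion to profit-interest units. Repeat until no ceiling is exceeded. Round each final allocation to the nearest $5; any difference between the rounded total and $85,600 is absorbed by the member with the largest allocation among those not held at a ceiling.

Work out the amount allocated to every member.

Combined profit-interest units = 31.
Proportional shares (ignoring caps): Lindqvist 30,374.19; Tam 22,090.32; Sato 33,135.48.
Capped: Lindqvist ($12,760); balance $72,840 reallocated over remaining profit-interest units 20.
Shares after redistribution: Tam 29,136.00 → $29,135; Sato 43,704.00 → $43,705.

Lindqvist: $12,760 | Tam: $29,135 | Sato: $43,705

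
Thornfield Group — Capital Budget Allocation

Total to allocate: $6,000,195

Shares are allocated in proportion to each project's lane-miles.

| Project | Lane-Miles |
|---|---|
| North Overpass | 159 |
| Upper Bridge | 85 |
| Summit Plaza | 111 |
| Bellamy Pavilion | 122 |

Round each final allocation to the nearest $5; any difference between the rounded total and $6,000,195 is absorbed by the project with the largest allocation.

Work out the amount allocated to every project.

Combined lane-miles = 477.
Raw shares: North Overpass 159/477 × $6,000,195 = 2,000,065.00; Upper Bridge 85/477 × $6,000,195 = 1,069,217.14; Summit Plaza 111/477 × $6,000,195 = 1,396,271.79; Bellamy Pavilion 122/477 × $6,000,195 = 1,534,641.07.
At nearest $5: North Overpass $2,000,065; Upper Bridge $1,069,215; Summit Plaza $1,396,270; Bellamy Pavilion $1,534,640. Sum = $6,000,190.
Difference $6,000,195 − $6,000,190 = +$5 applied to largest allocation (North Overpass): North Overpass becomes $2,000,070.

North Overpass: $2,000,070; Upper Bridge: $1,069,215; Summit Plaza: $1,396,270; Bellamy Pavilion: $1,534,640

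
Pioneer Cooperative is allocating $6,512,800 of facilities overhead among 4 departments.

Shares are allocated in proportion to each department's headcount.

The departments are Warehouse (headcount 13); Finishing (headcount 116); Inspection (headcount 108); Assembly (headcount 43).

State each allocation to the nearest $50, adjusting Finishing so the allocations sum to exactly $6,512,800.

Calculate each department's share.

Headcount total: 280.
Pro-rata amounts: Warehouse 13/280 × $6,512,800 = 302,380.00; Finishing 116/280 × $6,512,800 = 2,698,160.00; Inspection 108/280 × $6,512,800 = 2,512,080.00; Assembly 43/280 × $6,512,800 = 1,000,180.00.
At nearest $50: Warehouse $302,400; Finishing $2,698,150; Inspection $2,512,100; Assembly $1,000,200. Sum = $6,512,850.
Difference $6,512,800 − $6,512,850 = −$50 applied to Finishing: Finishing becomes $2,698,100.

Warehouse: $302,400; Finishing: $2,698,100; Inspection: $2,512,100; Assembly: $1,000,200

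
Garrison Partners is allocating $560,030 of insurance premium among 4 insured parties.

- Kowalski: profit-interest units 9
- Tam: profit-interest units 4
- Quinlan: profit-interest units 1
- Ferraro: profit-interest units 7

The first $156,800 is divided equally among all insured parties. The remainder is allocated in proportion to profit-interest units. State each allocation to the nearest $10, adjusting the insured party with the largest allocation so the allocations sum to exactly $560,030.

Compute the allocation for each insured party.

Kowalski: $212,010; Tam: $116,010; Quinlan: $58,400; Ferraro: $173,610

$156,800 shared equally gives $39,200 per insured party.
Remainder $403,230 by profit-interest units (total 21): Kowalski 172,812.86 → $172,810; Tam 76,805.71 → $76,810; Quinlan 19,201.43 → $19,200; Ferraro 134,410.00 → $134,410.
Totals: Kowalski $39,200 + $172,810 = $212,010; Tam $39,200 + $76,810 = $116,010; Quinlan $39,200 + $19,200 = $58,400; Ferraro $39,200 + $134,410 = $173,610.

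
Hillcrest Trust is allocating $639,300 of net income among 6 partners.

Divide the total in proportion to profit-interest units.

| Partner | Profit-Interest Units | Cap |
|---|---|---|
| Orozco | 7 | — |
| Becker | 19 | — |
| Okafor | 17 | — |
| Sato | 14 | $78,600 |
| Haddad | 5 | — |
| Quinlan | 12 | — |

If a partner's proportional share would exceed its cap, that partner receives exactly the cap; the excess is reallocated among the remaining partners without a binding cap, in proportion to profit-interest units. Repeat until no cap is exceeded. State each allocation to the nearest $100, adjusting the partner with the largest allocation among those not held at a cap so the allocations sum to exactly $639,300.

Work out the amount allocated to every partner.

Orozco: $65,400 · Becker: $177,600 · Okafor: $158,900 · Sato: $78,600 · Haddad: $46,700 · Quinlan: $112,100

Profit-interest units total: 74.
Unconstrained shares: Orozco 60,474.32; Becker 164,144.59; Okafor 146,866.22; Sato 120,948.65; Haddad 43,195.95; Quinlan 103,670.27.
Held at cap: Sato ($78,600); balance $560,700 reallocated over remaining profit-interest units 60.
Redistributed shares: Orozco 65,415.00 → $65,400; Becker 177,555.00 → $177,600; Okafor 158,865.00 → $158,900; Haddad 46,725.00 → $46,700; Quinlan 112,140.00 → $112,100.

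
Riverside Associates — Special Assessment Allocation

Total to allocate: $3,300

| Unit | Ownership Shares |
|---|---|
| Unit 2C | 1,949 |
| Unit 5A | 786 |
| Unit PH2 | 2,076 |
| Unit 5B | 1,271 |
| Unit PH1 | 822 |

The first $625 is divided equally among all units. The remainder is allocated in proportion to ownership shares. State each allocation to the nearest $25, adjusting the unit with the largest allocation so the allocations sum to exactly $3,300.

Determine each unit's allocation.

$625 shared equally gives $125 per unit.
Remainder $2,675 by ownership shares (total 6,904): Unit 2C 755.15 → $750; Unit 5A 304.54 → $300; Unit PH2 804.36 → $800; Unit 5B 492.46 → $500; Unit PH1 318.49 → $325.
Totals: Unit 2C $125 + $750 = $875; Unit 5A $125 + $300 = $425; Unit PH2 $125 + $800 = $925; Unit 5B $125 + $500 = $625; Unit PH1 $125 + $325 = $450.

Unit 2C: $875 | Unit 5A: $425 | Unit PH2: $925 | Unit 5B: $625 | Unit PH1: $450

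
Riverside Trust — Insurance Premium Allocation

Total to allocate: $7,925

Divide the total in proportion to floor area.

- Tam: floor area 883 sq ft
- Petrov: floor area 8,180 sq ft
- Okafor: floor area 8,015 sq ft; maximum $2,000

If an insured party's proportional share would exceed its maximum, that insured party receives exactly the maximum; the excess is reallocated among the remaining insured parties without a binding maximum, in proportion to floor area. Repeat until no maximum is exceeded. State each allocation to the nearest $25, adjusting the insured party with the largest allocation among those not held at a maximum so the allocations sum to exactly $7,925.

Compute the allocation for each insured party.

Tam: $575; Petrov: $5,350; Okafor: $2,000

Total floor area = 17,078.
Proportional shares (ignoring caps): Tam 409.75; Petrov 3,795.91; Okafor 3,719.34.
Capped: Okafor ($2,000); balance $5,925 reallocated over remaining floor area 9,063.
Remaining shares: Tam 577.27 → $575; Petrov 5,347.73 → $5,350.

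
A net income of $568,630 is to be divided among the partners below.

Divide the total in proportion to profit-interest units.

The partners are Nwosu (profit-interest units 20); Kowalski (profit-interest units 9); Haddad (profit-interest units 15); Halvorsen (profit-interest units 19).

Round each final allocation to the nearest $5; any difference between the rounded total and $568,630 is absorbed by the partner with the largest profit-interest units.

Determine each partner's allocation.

Profit-interest units total: 20 + 9 + 15 + 19 = 63.
Unrounded shares: Nwosu 180,517.46; Kowalski 81,232.86; Haddad 135,388.10; Halvorsen 171,491.59.
After rounding ($5): Nwosu $180,515; Kowalski $81,235; Haddad $135,390; Halvorsen $171,490. Sum = $568,630.
Sum already equals the total — no adjustment.

Nwosu: $180,515; Kowalski: $81,235; Haddad: $135,390; Halvorsen: $171,490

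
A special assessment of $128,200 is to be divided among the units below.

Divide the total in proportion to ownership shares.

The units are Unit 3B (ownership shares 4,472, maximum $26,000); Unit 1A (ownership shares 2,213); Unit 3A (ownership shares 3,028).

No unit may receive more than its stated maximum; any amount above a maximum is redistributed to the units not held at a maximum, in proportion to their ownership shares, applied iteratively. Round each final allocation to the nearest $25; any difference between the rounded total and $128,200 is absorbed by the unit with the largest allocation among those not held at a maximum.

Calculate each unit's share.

Unit 3B: $26,000; Unit 1A: $43,150; Unit 3A: $59,050

Sum of ownership shares: 9,713.
Unconstrained shares: Unit 3B 59,025.06; Unit 1A 29,208.96; Unit 3A 39,965.98.
Capped: Unit 3B ($26,000); remaining pool $102,200 reallocated over remaining ownership shares 5,241.
Redistributed shares: Unit 1A 43,153.71 → $43,150; Unit 3A 59,046.29 → $59,050.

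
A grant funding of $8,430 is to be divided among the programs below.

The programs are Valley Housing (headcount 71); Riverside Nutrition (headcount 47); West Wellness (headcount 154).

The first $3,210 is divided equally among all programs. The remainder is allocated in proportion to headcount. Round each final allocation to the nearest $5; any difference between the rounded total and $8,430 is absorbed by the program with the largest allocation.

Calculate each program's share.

$3,210 shared equally gives $1,070 per program.
Remainder $5,220 by headcount (total 272): Valley Housing 1,362.57 → $1,365; Riverside Nutrition 901.99 → $900; West Wellness 2,955.44 → $2,955.
Totals: Valley Housing $1,070 + $1,365 = $2,435; Riverside Nutrition $1,070 + $900 = $1,970; West Wellness $1,070 + $2,955 = $4,025.

Valley Housing: $2,435 · Riverside Nutrition: $1,970 · West Wellness: $4,025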